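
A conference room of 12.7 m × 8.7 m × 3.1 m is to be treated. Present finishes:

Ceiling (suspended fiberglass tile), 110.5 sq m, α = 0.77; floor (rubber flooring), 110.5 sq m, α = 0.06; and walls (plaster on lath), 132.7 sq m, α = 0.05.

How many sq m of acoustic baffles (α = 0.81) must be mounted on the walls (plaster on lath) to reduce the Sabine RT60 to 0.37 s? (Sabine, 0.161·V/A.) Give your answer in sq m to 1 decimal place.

Summing Sᵢαᵢ: 85.085 + 6.630 + 6.635 → A₁ = 98.350 sabins.
Required A₂ = 0.161·342.519/0.37 = 149.042 sabins.
ΔA needed = 149.042 − 98.350 = 50.692 sabins.
Net gain per sq m: Δα = 0.81 − 0.05 = 0.76.
Panel area = 50.692 / 0.76 = 66.7 sq m.

66.7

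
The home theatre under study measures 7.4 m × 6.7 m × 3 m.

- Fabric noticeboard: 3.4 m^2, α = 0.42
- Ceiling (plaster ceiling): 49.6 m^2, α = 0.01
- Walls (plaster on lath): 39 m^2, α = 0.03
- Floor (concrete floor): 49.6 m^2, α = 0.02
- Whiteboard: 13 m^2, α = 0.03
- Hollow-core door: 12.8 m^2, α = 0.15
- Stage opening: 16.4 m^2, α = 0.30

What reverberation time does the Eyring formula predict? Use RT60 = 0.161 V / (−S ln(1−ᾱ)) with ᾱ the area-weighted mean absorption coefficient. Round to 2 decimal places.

2.05 sec

Total surface area S = 3.4 + 49.6 + 39 + 49.6 + 13 + 12.8 + 16.4 = 183.8 m^2.
Σ(Sᵢαᵢ) = 3.4·0.42 + 49.6·0.01 + 39·0.03 + 49.6·0.02 + 13·0.03 + 12.8·0.15 + 16.4·0.30 = 11.316.
Mean coefficient ᾱ = A/S = 0.0616.
Eyring denominator: −S ln(1−ᾱ) = 11.686.
V = 7.4 × 6.7 × 3 = 148.74 m³.
T = 0.161·V/[−S·ln(1−ᾱ)] = 0.161·148.74/11.686 = 2.05 s.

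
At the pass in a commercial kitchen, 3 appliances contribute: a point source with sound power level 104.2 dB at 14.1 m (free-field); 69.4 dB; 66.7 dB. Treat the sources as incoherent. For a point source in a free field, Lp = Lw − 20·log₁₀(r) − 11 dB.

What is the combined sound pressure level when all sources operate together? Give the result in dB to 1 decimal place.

Source at 14.1 m: Lp = 104.2 − 20·log₁₀(14.1) − 11 = 70.2 dB.
Σ 10^(Lᵢ/10) = 2.386e+07.
L_total = 10·log₁₀(2.386e+07) = 73.8 dB.

73.8 dB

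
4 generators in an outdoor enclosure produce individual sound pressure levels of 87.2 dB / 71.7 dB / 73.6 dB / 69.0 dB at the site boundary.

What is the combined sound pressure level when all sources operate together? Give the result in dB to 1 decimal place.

Sum in the linear (power) domain: Σ 10^(Lᵢ/10) = 10^(87.2/10) + 10^(71.7/10) + 10^(73.6/10) + 10^(69.0/10) = 5.705e+08.
Combined level = 10 log₁₀(5.705e+08) = 87.6 dB.

87.6 dB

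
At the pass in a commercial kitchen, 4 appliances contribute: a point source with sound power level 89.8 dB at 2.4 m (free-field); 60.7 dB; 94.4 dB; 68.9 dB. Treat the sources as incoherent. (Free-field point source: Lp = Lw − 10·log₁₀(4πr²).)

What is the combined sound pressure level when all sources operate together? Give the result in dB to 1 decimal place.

Source at 2.4 m: Lp = 89.8 − 10·log₁₀(4π·2.4²) = 89.8 − 10·log₁₀(72.382) = 71.2 dB.
Converting to relative power and adding: 10^(71.2/10) + 10^(60.7/10) + 10^(94.4/10) + 10^(68.9/10) = 2.776e+09.
Combined level = 10 log₁₀(2.776e+09) = 94.4 dB.

94.4 dB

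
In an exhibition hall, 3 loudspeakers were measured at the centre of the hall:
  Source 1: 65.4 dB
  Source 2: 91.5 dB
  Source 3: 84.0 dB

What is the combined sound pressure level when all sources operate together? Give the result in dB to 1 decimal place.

92.2 dB

Σ 10^(Lᵢ/10) = 1.667e+09.
Back to dB: 10·log₁₀ Σ = 92.2 dB.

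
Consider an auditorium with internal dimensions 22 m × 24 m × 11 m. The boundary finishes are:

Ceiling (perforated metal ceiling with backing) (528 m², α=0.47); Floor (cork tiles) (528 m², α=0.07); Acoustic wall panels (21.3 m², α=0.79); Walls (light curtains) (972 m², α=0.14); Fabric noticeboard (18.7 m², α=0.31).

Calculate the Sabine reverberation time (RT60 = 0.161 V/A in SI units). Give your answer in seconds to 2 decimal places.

Total absorption A = 528×0.47 + 528×0.07 + 21.3×0.79 + 972×0.14 + 18.7×0.31
  = 248.160 + 36.960 + 16.827 + 136.080 + 5.797 = 443.824 m² sabins.
Room volume: 5808 m³.
T = 0.161 V/A = 0.161·5808/443.824 = 2.11 s.

2.11 s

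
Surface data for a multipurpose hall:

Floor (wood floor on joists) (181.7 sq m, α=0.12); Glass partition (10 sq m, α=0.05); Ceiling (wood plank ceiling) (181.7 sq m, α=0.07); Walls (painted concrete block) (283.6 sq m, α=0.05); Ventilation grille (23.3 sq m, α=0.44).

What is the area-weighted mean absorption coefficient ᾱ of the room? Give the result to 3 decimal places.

0.087

S = Σ Sᵢ = 181.7 + 10 + 181.7 + 283.6 + 23.3 = 680.3 sq m.
Σ(Sᵢαᵢ) = 181.7×0.12 + 10×0.05 + 181.7×0.07 + 283.6×0.05 + 23.3×0.44 = 59.455.
ᾱ = 59.455 / 680.3 = 0.087.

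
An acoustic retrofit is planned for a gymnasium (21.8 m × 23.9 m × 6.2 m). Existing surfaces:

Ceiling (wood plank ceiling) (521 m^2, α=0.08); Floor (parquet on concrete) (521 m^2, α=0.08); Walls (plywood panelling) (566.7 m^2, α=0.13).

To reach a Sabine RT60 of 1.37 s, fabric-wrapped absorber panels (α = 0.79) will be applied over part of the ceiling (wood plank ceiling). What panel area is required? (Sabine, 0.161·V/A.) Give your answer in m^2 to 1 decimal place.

313.5

A₁ = Σ Sᵢαᵢ = 521*0.08 + 521*0.08 + 566.7*0.13 = 157.031 sabins.
V = 3230.324 m³. Target absorption A₂ = 0.161 × 3230.324 / 1.37 = 379.622 sabins.
Absorption to add: 379.622 − 157.031 = 222.591 sabins.
Net gain per m^2: Δα = 0.79 − 0.08 = 0.71.
Area = ΔA/Δα = 222.591/0.71 = 313.5 m^2.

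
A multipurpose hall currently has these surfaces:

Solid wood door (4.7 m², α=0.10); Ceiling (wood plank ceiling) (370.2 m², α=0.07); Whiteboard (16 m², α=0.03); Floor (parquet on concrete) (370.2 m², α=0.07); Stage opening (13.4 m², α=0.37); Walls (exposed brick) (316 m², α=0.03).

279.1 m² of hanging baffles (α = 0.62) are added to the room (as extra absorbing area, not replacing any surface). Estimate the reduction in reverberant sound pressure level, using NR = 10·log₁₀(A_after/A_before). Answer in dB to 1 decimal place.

Summing Sᵢαᵢ: 0.470 + 25.914 + 0.480 + 25.914 + 4.958 + 9.480 → A_before = 67.216 sabins.
Treatment contributes 279.1·0.62 = 173.042 sabins.
A_after = 67.216 + 173.042 = 240.258 sabins.
NR = 10·log₁₀(240.258/67.216) = 5.5 dB.

5.5 dB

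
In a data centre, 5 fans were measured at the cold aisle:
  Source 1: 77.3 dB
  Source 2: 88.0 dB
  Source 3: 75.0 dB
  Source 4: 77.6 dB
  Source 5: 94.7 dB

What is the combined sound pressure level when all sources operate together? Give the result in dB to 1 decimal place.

95.7 dB

Sum in the linear (power) domain: Σ 10^(Lᵢ/10) = 10^(77.3/10) + 10^(88.0/10) + 10^(75.0/10) + 10^(77.6/10) + 10^(94.7/10) = 3.725e+09.
L_total = 10·log₁₀(3.725e+09) = 95.7 dB.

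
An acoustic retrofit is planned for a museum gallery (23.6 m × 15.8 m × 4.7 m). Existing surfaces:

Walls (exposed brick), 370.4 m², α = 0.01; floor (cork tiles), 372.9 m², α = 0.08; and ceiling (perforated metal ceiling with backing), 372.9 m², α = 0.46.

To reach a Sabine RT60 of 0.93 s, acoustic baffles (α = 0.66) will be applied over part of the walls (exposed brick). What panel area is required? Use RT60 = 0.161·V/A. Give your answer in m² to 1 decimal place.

151.3

Summing Sᵢαᵢ: 3.704 + 29.832 + 171.534 → A₁ = 205.070 sabins.
V = 1752.536 m³. Target absorption A₂ = 0.161 × 1752.536 / 0.93 = 303.396 sabins.
ΔA needed = 303.396 − 205.070 = 98.326 sabins.
Net gain per m²: Δα = 0.66 − 0.01 = 0.65.
Panel area = 98.326 / 0.65 = 151.3 m².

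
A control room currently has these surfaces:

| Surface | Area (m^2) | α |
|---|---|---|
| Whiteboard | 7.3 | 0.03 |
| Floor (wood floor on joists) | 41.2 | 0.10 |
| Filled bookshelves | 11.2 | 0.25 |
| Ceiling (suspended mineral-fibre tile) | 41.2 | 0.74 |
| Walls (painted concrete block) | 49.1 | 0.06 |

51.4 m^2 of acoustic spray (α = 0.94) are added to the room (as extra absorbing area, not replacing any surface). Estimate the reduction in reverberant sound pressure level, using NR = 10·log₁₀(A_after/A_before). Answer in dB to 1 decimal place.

Total absorption A_before = 7.3*0.03 + 41.2*0.10 + 11.2*0.25 + 41.2*0.74 + 49.1*0.06
  = 0.219 + 4.120 + 2.800 + 30.488 + 2.946 = 40.573 m^2 sabins.
Treatment contributes 51.4·0.94 = 48.316 sabins.
New total A_after = 88.889 sabins.
NR = 10·log₁₀(88.889/40.573) = 3.4 dB.

3.4 dB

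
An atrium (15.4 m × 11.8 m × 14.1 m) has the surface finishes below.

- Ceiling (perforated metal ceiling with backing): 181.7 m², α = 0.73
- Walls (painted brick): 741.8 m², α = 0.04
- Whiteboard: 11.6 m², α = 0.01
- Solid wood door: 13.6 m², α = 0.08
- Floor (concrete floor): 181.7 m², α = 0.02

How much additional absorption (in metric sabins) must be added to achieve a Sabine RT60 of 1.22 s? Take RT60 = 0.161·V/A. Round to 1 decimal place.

171.0 sabins

Summing Sᵢαᵢ: 132.641 + 29.672 + 0.116 + 1.088 + 3.634 → A₁ = 167.151 sabins.
Target A₂ = 0.161·2562.252/1.22 = 338.133 sabins (V = 2562.252 m³).
Shortfall: 338.133 − 167.151 = 171.0 sabins.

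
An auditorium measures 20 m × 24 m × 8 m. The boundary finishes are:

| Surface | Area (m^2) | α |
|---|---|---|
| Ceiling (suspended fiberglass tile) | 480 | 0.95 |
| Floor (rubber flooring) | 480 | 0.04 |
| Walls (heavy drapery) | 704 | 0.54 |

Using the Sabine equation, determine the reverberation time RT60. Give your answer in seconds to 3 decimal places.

0.723 s

Equivalent absorption area: A = 480*0.95 + 480*0.04 + 704*0.54 = 855.360 m^2.
V = 20·24·8 = 3840 m³.
Sabine: RT60 = 0.161 × 3840 / 855.360 = 0.723 s.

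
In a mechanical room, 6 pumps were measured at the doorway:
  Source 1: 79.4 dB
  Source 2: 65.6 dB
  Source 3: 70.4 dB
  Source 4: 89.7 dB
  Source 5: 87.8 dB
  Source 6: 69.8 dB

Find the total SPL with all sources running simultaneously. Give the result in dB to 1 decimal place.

92.2 dB

Sum in the linear (power) domain: Σ 10^(Lᵢ/10) = 10^(79.4/10) + 10^(65.6/10) + 10^(70.4/10) + 10^(89.7/10) + 10^(87.8/10) + 10^(69.8/10) = 1.647e+09.
Back to dB: 10·log₁₀ Σ = 92.2 dB.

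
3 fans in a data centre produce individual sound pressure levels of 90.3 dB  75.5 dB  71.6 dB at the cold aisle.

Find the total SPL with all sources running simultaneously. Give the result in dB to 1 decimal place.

90.5 dB

Converting to relative power and adding: 10^(90.3/10) + 10^(75.5/10) + 10^(71.6/10) = 1.121e+09.
Back to dB: 10·log₁₀ Σ = 90.5 dB.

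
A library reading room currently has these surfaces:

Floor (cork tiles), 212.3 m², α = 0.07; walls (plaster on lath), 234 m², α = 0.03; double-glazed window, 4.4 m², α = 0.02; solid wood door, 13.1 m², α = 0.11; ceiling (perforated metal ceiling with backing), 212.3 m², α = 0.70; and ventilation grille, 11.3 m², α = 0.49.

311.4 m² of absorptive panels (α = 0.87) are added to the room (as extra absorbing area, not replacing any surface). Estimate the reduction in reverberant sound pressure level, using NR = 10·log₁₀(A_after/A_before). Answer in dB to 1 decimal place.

A_before = Σ Sᵢαᵢ = 212.3×0.07 + 234×0.03 + 4.4×0.02 + 13.1×0.11 + 212.3×0.70 + 11.3×0.49 = 177.557 sabins.
Treatment contributes 311.4·0.87 = 270.918 sabins.
A_after = 177.557 + 270.918 = 448.475 sabins.
Reduction = 10 log₁₀(A_after/A_before) = 10 log₁₀(2.5258) = 4.0 dB.

4.0 dB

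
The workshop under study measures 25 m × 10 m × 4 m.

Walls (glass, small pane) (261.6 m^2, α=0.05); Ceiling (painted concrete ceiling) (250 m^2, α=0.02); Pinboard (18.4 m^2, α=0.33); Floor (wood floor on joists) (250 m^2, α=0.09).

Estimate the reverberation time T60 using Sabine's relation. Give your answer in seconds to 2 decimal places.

Summing Sᵢαᵢ: 13.080 + 5.000 + 6.072 + 22.500 → A = 46.652 sabins.
V = 25·10·4 = 1000 m³.
RT60 = 0.161 · V / A = 0.161 × 1000 / 46.652 = 3.45 s.

3.45 s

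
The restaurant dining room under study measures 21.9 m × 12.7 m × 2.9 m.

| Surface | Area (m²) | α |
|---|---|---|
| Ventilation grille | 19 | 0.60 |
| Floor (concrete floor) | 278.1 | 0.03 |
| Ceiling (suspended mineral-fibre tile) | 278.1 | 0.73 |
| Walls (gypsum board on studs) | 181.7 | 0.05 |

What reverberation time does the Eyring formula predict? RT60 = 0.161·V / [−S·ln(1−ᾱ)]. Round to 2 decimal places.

S = Σ Sᵢ = 756.9 m².
Absorption A = 19×0.60 + 278.1×0.03 + 278.1×0.73 + 181.7×0.05 = 231.841 sabins.
Mean coefficient ᾱ = A/S = 0.3063.
Eyring denominator: −S ln(1−ᾱ) = 276.810.
V = 21.9 × 12.7 × 2.9 = 806.577 m³.
RT60 = 0.161 × 806.577 / 276.810 = 0.47 s.

0.47 s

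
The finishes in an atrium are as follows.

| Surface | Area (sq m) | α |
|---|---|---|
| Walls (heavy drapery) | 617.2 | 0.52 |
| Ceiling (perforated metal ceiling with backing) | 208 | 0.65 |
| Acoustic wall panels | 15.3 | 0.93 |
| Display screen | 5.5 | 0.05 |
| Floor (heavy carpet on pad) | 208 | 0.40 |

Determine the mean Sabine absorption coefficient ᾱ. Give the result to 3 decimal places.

0.525

S = Σ Sᵢ = 617.2 + 208 + 15.3 + 5.5 + 208 = 1054.0 sq m.
A = 617.2*0.52 + 208*0.65 + 15.3*0.93 + 5.5*0.05 + 208*0.40 = 553.848 sabins.
ᾱ = A/S = 0.525.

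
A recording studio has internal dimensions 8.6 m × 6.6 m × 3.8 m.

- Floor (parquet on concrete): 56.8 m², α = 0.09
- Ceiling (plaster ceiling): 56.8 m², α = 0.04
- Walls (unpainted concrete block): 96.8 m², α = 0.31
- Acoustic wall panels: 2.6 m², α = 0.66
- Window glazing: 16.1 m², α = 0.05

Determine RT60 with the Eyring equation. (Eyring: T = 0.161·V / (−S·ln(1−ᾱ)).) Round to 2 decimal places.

0.79 seconds

S = Σ Sᵢ = 229.1 m².
Absorption A = 56.8×0.09 + 56.8×0.04 + 96.8×0.31 + 2.6×0.66 + 16.1×0.05 = 39.913 sabins.
ᾱ = 39.913 / 229.1 = 0.1742.
−S·ln(1−ᾱ) = −229.1 × ln(1 − 0.1742) = 43.850.
V = 8.6 × 6.6 × 3.8 = 215.688 m³.
RT60 = 0.161 × 215.688 / 43.850 = 0.79 s.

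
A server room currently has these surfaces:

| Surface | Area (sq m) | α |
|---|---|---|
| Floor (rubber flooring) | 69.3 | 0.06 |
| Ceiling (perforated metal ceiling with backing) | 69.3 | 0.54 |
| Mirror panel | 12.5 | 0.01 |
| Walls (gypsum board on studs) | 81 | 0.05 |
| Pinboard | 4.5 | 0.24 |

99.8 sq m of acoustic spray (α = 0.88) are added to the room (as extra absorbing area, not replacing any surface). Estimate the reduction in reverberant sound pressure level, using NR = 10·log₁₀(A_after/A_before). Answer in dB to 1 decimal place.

A_before = Σ Sᵢαᵢ = 69.3×0.06 + 69.3×0.54 + 12.5×0.01 + 81×0.05 + 4.5×0.24 = 46.835 sabins.
Treatment contributes 99.8·0.88 = 87.824 sabins.
New total A_after = 134.659 sabins.
NR = 10·log₁₀(134.659/46.835) = 4.6 dB.

4.6 dB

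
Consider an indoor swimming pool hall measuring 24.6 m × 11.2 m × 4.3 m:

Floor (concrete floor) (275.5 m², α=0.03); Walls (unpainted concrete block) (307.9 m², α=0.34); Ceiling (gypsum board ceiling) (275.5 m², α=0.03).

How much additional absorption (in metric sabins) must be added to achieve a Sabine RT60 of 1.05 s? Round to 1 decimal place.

Summing Sᵢαᵢ: 8.265 + 104.686 + 8.265 → A₁ = 121.216 sabins.
Target A₂ = 0.161·1184.736/1.05 = 181.660 sabins (V = 1184.736 m³).
Additional absorption ΔA = 181.660 − 121.216 = 60.4 sabins.

60.4 sabins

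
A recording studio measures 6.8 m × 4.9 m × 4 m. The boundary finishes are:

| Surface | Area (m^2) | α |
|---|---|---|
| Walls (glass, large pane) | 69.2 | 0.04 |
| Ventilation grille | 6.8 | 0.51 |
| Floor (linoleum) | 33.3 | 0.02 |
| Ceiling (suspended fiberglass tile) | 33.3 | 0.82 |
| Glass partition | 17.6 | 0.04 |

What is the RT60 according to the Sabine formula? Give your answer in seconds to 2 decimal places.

0.61 seconds

Total absorption A = 69.2·0.04 + 6.8·0.51 + 33.3·0.02 + 33.3·0.82 + 17.6·0.04
  = 2.768 + 3.468 + 0.666 + 27.306 + 0.704 = 34.912 m^2 sabins.
V = 6.8·4.9·4 = 133.28 m³.
T = 0.161 V/A = 0.161·133.28/34.912 = 0.61 s.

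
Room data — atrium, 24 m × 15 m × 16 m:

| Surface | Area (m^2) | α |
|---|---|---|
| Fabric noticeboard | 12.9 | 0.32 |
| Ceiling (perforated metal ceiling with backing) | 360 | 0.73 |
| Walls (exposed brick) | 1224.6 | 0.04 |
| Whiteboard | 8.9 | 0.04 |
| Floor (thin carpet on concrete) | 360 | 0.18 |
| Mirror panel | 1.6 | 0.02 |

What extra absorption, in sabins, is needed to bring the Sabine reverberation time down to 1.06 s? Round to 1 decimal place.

493.8 sabins

A₁ = Σ Sᵢαᵢ = 12.9×0.32 + 360×0.73 + 1224.6×0.04 + 8.9×0.04 + 360×0.18 + 1.6×0.02 = 381.100 sabins.
For T = 1.06 s, need A₂ = 0.161·V/T = 0.161·5760/1.06 = 874.868 sabins.
Additional absorption ΔA = 874.868 − 381.100 = 493.8 sabins.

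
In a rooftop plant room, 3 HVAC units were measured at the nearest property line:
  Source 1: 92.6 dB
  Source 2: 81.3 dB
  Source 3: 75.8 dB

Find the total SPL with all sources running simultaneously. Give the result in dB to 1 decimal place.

93.0 dB

Sum in the linear (power) domain: Σ 10^(Lᵢ/10) = 10^(92.6/10) + 10^(81.3/10) + 10^(75.8/10) = 1.993e+09.
Back to dB: 10·log₁₀ Σ = 93.0 dB.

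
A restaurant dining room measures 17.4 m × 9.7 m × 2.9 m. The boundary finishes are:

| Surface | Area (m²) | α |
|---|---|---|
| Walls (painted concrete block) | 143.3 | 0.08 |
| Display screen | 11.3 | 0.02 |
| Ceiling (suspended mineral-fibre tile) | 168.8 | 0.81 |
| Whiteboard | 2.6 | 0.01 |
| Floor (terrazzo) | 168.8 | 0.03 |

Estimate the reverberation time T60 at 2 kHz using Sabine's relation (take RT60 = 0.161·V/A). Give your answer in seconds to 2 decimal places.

Summing Sᵢαᵢ: 11.464 + 0.226 + 136.728 + 0.026 + 5.064 → A = 153.508 sabins.
Room volume: 489.462 m³.
RT60 = 0.161 · V / A = 0.161 × 489.462 / 153.508 = 0.51 s.

0.51 seconds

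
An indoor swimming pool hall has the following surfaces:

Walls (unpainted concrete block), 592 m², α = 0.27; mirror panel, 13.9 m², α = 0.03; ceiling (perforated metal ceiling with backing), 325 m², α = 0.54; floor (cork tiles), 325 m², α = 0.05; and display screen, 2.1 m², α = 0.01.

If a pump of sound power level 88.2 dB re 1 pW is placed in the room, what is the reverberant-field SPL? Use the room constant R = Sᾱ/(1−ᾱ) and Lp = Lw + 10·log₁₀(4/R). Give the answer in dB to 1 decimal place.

A = 352.028 sabins; S = 1258.0 m².
ᾱ = 0.2798, so room constant R = A/(1−ᾱ) = 488.792 m².
Lp = Lw + 10 log₁₀(4/R) = 88.2 -20.87 = 67.3 dB.

67.3 dB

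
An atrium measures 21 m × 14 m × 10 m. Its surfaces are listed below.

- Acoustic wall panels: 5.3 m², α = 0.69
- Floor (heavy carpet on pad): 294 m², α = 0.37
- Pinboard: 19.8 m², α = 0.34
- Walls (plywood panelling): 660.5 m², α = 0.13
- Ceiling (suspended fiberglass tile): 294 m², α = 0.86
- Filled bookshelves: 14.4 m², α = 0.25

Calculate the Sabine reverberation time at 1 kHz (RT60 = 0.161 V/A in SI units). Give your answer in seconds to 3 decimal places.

Summing Sᵢαᵢ: 3.657 + 108.780 + 6.732 + 85.865 + 252.840 + 3.600 → A = 461.474 sabins.
V = 21·14·10 = 2940 m³.
RT60 = 0.161 · V / A = 0.161 × 2940 / 461.474 = 1.026 s.

1.026 seconds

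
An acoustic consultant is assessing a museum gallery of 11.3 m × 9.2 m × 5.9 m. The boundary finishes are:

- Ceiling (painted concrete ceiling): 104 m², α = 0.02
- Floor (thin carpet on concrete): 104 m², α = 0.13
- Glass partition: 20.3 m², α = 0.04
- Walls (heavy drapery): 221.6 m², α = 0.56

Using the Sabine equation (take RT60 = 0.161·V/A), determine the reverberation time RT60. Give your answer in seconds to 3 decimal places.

0.703 sec

Summing Sᵢαᵢ: 2.080 + 13.520 + 0.812 + 124.096 → A = 140.508 sabins.
Volume V = 11.3 × 9.2 × 5.9 = 613.364 m³.
Sabine: RT60 = 0.161 × 613.364 / 140.508 = 0.703 s.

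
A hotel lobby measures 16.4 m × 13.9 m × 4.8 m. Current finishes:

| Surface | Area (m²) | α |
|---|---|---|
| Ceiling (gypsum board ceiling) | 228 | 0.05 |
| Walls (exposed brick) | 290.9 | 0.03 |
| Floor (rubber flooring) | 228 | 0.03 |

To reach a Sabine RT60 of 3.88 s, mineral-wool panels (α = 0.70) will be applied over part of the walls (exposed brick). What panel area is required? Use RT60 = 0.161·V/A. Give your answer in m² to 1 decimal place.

27.5

Total absorption A₁ = 228×0.05 + 290.9×0.03 + 228×0.03
  = 11.400 + 8.727 + 6.840 = 26.967 m² sabins.
V = 1094.208 m³. Target absorption A₂ = 0.161 × 1094.208 / 3.88 = 45.404 sabins.
Absorption to add: 45.404 − 26.967 = 18.437 sabins.
Net gain per m²: Δα = 0.70 − 0.03 = 0.67.
Panel area = 18.437 / 0.67 = 27.5 m².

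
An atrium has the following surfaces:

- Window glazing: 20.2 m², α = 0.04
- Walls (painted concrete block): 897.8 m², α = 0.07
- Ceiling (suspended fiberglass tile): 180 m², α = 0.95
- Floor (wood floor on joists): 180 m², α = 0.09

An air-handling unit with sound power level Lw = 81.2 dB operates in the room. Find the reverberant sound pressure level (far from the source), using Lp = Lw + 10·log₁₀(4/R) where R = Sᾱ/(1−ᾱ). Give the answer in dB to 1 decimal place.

A = 250.854 sabins; S = 1278.0 m².
ᾱ = 250.854/1278.0 = 0.1963; R = Sᾱ/(1−ᾱ) = 250.854/(1−0.1963) = 312.124 m².
Lp = Lw + 10 log₁₀(4/R) = 81.2 -18.92 = 62.3 dB.

62.3 dB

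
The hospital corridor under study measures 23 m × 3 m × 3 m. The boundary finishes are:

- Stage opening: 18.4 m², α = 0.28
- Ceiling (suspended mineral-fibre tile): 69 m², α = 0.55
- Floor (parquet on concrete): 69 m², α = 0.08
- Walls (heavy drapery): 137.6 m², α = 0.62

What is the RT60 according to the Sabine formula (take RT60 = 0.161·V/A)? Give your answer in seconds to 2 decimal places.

A = Σ Sᵢαᵢ = 18.4*0.28 + 69*0.55 + 69*0.08 + 137.6*0.62 = 133.934 sabins.
Volume V = 23 × 3 × 3 = 207 m³.
T = 0.161 V/A = 0.161·207/133.934 = 0.25 s.

0.25 s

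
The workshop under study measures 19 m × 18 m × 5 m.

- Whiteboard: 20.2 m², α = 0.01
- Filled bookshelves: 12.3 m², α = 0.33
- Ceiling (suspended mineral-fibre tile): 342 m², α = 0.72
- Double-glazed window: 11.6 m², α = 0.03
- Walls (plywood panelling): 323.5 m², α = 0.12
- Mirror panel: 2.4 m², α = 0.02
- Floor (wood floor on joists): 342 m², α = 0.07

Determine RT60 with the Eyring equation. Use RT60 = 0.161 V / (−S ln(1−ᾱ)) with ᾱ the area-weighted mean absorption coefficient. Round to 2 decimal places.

0.74 sec

S = Σ Sᵢ = 1054.0 m².
Absorption A = 20.2×0.01 + 12.3×0.33 + 342×0.72 + 11.6×0.03 + 323.5×0.12 + 2.4×0.02 + 342×0.07 = 313.657 sabins.
Mean coefficient ᾱ = A/S = 0.2976.
Eyring denominator: −S ln(1−ᾱ) = 372.328.
V = 19 × 18 × 5 = 1710 m³.
T = 0.161·V/[−S·ln(1−ᾱ)] = 0.161·1710/372.328 = 0.74 s.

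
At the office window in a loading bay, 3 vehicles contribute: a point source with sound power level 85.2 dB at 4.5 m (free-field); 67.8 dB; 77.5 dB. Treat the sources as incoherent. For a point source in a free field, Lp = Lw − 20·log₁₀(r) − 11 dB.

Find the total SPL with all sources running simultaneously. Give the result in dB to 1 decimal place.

Source at 4.5 m: Lp = 85.2 − 20·log₁₀(4.5) − 11 = 61.1 dB.
Converting to relative power and adding: 10^(61.1/10) + 10^(67.8/10) + 10^(77.5/10) = 6.355e+07.
L_total = 10·log₁₀(6.355e+07) = 78.0 dB.

78.0 dB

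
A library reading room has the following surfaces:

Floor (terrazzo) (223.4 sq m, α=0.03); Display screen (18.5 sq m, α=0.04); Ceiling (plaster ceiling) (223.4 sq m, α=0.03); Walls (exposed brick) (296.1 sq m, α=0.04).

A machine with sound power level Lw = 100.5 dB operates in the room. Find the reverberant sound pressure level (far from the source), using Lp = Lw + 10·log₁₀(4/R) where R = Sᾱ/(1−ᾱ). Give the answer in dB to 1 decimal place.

Σ(Sᵢαᵢ) = 223.4·0.03 + 18.5·0.04 + 223.4·0.03 + 296.1·0.04 = 25.988; total area S = 761.4 sq m.
ᾱ = 0.0341, so room constant R = A/(1−ᾱ) = 26.905 sq m.
Lp = Lw + 10 log₁₀(4/R) = 100.5 -8.28 = 92.2 dB.

92.2 dB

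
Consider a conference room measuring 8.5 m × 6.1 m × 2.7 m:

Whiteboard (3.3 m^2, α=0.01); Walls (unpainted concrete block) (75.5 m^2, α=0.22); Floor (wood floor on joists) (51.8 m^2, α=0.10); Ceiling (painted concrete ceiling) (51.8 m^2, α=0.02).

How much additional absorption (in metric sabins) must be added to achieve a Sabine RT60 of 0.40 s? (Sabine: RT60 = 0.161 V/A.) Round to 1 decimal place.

Equivalent absorption area: A₁ = 3.3×0.01 + 75.5×0.22 + 51.8×0.10 + 51.8×0.02 = 22.859 m^2.
For T = 0.40 s, need A₂ = 0.161·V/T = 0.161·139.995/0.40 = 56.348 sabins.
ΔA = A₂ − A₁ = 56.348 − 22.859 = 33.5 sabins.

33.5 sabins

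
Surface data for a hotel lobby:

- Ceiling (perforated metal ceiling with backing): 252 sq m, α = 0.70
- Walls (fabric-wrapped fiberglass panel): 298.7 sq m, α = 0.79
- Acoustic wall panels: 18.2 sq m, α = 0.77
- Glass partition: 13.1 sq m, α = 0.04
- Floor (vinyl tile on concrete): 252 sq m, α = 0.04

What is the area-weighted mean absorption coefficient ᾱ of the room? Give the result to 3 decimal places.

Total surface area S = 834.0 sq m.
Weighted sum Σ Sα = 436.991.
ᾱ = 436.991 / 834.0 = 0.524.

0.524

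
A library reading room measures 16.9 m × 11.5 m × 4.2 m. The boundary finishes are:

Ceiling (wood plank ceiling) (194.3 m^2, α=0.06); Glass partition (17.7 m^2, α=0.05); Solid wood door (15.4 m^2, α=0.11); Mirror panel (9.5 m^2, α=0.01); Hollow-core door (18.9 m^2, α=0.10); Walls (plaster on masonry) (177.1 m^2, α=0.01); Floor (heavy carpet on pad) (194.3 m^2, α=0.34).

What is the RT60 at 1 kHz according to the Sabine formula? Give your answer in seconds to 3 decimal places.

Total absorption A = 194.3*0.06 + 17.7*0.05 + 15.4*0.11 + 9.5*0.01 + 18.9*0.10 + 177.1*0.01 + 194.3*0.34
  = 11.658 + 0.885 + 1.694 + 0.095 + 1.890 + 1.771 + 66.062 = 84.055 m^2 sabins.
Room volume: 816.27 m³.
RT60 = 0.161 · V / A = 0.161 × 816.27 / 84.055 = 1.563 s.

1.563 sec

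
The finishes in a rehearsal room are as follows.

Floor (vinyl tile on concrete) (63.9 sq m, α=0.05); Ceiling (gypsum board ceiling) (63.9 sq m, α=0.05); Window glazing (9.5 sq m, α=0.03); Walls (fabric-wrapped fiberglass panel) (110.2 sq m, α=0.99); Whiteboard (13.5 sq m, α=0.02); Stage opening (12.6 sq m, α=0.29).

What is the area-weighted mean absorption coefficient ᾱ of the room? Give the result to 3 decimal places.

S = Σ Sᵢ = 63.9 + 63.9 + 9.5 + 110.2 + 13.5 + 12.6 = 273.6 sq m.
A = 63.9·0.05 + 63.9·0.05 + 9.5·0.03 + 110.2·0.99 + 13.5·0.02 + 12.6·0.29 = 119.697 sabins.
ᾱ = A/S = 0.437.

0.437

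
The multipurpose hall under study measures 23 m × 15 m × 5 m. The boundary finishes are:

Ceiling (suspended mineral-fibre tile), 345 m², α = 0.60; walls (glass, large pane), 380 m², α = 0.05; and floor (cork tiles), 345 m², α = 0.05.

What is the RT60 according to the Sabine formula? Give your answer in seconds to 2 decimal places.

Total absorption A = 345*0.60 + 380*0.05 + 345*0.05
  = 207.000 + 19.000 + 17.250 = 243.250 m² sabins.
V = 23·15·5 = 1725 m³.
Sabine: RT60 = 0.161 × 1725 / 243.250 = 1.14 s.

1.14 s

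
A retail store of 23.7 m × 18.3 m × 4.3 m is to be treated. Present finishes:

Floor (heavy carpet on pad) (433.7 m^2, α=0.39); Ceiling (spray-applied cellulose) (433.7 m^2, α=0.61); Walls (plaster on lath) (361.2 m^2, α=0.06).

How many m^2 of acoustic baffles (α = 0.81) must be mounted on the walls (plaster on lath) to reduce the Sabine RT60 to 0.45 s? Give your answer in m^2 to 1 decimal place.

Equivalent absorption area: A₁ = 433.7*0.39 + 433.7*0.61 + 361.2*0.06 = 455.372 m^2.
Required A₂ = 0.161·1864.953/0.45 = 667.239 sabins.
Absorption to add: 667.239 − 455.372 = 211.867 sabins.
Each m^2 of panel replacing the walls (plaster on lath) adds (0.81 − 0.06) = 0.75 sabins.
Panel area = 211.867 / 0.75 = 282.5 m^2.

282.5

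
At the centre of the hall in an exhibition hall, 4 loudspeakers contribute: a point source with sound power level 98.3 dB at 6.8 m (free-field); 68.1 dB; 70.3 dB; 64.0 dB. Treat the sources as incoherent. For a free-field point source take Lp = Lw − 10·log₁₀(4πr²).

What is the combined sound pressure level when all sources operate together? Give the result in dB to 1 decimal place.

Source at 6.8 m: Lp = 98.3 − 10·log₁₀(4π·6.8²) = 98.3 − 10·log₁₀(581.069) = 70.7 dB.
Converting to relative power and adding: 10^(70.7/10) + 10^(68.1/10) + 10^(70.3/10) + 10^(64.0/10) = 3.143e+07.
Combined level = 10 log₁₀(3.143e+07) = 75.0 dB.

75.0 dB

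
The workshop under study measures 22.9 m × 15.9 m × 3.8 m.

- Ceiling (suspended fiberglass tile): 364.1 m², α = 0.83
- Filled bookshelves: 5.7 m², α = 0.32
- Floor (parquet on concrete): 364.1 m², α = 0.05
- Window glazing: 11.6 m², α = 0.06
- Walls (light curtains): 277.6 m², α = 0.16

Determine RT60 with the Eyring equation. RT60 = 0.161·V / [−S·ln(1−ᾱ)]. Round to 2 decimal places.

0.49 sec

S = Σ Sᵢ = 1023.1 m².
Absorption A = 364.1×0.83 + 5.7×0.32 + 364.1×0.05 + 11.6×0.06 + 277.6×0.16 = 367.344 sabins.
ᾱ = 367.344 / 1023.1 = 0.3590.
Eyring denominator: −S ln(1−ᾱ) = 454.999.
V = 22.9 × 15.9 × 3.8 = 1383.618 m³.
T = 0.161·V/[−S·ln(1−ᾱ)] = 0.161·1383.618/454.999 = 0.49 s.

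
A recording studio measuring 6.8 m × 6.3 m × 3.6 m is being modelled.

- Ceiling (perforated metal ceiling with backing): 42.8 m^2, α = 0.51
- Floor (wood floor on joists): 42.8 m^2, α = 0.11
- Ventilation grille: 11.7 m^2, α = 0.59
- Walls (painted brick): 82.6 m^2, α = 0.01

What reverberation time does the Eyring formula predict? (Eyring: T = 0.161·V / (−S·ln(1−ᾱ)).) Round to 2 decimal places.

0.65 s

Total surface area S = 42.8 + 42.8 + 11.7 + 82.6 = 179.9 m^2.
Σ(Sᵢαᵢ) = 42.8·0.51 + 42.8·0.11 + 11.7·0.59 + 82.6·0.01 = 34.265.
Mean coefficient ᾱ = A/S = 0.1905.
Eyring denominator: −S ln(1−ᾱ) = 38.020.
V = 6.8 × 6.3 × 3.6 = 154.224 m³.
RT60 = 0.161 × 154.224 / 38.020 = 0.65 s.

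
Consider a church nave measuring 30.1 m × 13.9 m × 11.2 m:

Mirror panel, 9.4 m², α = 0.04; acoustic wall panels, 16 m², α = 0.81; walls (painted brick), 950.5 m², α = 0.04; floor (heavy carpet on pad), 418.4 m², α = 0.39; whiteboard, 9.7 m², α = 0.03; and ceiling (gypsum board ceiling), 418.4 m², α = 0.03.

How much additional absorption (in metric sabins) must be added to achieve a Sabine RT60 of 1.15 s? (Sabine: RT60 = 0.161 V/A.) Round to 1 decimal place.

Total absorption A₁ = 9.4·0.04 + 16·0.81 + 950.5·0.04 + 418.4·0.39 + 9.7·0.03 + 418.4·0.03
  = 0.376 + 12.960 + 38.020 + 163.176 + 0.291 + 12.552 = 227.375 m² sabins.
V = 4685.968 m³. Required absorption A₂ = 0.161 × 4685.968 / 1.15 = 656.036 sabins.
Shortfall: 656.036 − 227.375 = 428.7 sabins.

428.7 sabins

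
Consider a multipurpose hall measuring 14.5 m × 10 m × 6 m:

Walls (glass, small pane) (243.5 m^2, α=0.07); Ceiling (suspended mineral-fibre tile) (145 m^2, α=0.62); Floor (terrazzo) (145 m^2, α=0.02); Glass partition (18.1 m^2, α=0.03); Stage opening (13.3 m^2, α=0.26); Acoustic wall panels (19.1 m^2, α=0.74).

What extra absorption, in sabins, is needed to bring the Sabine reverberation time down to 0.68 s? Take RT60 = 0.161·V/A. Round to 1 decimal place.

78.0 sabins

Total absorption A₁ = 243.5×0.07 + 145×0.62 + 145×0.02 + 18.1×0.03 + 13.3×0.26 + 19.1×0.74
  = 17.045 + 89.900 + 2.900 + 0.543 + 3.458 + 14.134 = 127.980 m^2 sabins.
Target A₂ = 0.161·870/0.68 = 205.985 sabins (V = 870 m³).
Additional absorption ΔA = 205.985 − 127.980 = 78.0 sabins.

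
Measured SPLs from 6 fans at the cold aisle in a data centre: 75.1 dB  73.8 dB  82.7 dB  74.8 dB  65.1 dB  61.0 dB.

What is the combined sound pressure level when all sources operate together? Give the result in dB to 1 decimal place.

84.4 dB

Sum in the linear (power) domain: Σ 10^(Lᵢ/10) = 10^(75.1/10) + 10^(73.8/10) + 10^(82.7/10) + 10^(74.8/10) + 10^(65.1/10) + 10^(61.0/10) = 2.773e+08.
Combined level = 10 log₁₀(2.773e+08) = 84.4 dB.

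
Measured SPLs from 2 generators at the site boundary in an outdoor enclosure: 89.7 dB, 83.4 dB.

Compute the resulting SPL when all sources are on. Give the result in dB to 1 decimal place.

90.6 dB

Sum in the linear (power) domain: Σ 10^(Lᵢ/10) = 10^(89.7/10) + 10^(83.4/10) = 1.152e+09.
Back to dB: 10·log₁₀ Σ = 90.6 dB.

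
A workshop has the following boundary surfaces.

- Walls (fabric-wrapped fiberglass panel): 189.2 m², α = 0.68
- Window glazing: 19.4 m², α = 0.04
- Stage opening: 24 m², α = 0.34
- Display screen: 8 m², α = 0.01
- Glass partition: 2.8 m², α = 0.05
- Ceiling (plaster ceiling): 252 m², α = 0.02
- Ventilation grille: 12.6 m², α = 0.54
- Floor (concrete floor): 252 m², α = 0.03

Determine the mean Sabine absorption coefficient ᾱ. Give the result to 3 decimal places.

0.207

Total surface area S = 760.0 m².
Weighted sum Σ Sα = 157.216.
ᾱ = A/S = 0.207.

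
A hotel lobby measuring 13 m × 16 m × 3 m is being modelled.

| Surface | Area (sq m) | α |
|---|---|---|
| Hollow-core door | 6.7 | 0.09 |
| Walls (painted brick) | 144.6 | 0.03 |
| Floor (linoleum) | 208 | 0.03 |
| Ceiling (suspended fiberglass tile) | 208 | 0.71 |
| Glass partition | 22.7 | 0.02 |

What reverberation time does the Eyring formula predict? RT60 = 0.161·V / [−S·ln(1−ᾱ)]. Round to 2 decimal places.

S = Σ Sᵢ = 590.0 sq m.
Σ(Sᵢαᵢ) = 6.7×0.09 + 144.6×0.03 + 208×0.03 + 208×0.71 + 22.7×0.02 = 159.315.
Mean coefficient ᾱ = A/S = 0.2700.
−S·ln(1−ᾱ) = −590.0 × ln(1 − 0.2700) = 185.679.
V = 13 × 16 × 3 = 624 m³.
RT60 = 0.161 × 624 / 185.679 = 0.54 s.

0.54 s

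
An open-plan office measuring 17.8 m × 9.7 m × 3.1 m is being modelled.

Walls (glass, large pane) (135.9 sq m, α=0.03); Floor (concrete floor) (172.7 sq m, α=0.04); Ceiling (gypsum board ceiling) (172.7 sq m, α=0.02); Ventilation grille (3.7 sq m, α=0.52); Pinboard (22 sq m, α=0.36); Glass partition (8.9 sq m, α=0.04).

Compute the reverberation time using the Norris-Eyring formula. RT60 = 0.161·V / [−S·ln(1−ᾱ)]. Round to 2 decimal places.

S = Σ Sᵢ = 515.9 sq m.
Σ(Sᵢαᵢ) = 135.9·0.03 + 172.7·0.04 + 172.7·0.02 + 3.7·0.52 + 22·0.36 + 8.9·0.04 = 24.639.
ᾱ = 24.639 / 515.9 = 0.0478.
Eyring denominator: −S ln(1−ᾱ) = 25.269.
V = 17.8 × 9.7 × 3.1 = 535.246 m³.
RT60 = 0.161 × 535.246 / 25.269 = 3.41 s.

3.41 sec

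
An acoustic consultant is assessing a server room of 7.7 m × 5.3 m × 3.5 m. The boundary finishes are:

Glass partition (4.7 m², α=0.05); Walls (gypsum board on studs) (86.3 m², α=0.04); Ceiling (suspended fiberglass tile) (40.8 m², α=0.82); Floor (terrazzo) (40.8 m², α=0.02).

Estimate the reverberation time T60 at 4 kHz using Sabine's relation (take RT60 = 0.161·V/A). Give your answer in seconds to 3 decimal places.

0.606 s

A = Σ Sᵢαᵢ = 4.7×0.05 + 86.3×0.04 + 40.8×0.82 + 40.8×0.02 = 37.959 sabins.
Room volume: 142.835 m³.
RT60 = 0.161 · V / A = 0.161 × 142.835 / 37.959 = 0.606 s.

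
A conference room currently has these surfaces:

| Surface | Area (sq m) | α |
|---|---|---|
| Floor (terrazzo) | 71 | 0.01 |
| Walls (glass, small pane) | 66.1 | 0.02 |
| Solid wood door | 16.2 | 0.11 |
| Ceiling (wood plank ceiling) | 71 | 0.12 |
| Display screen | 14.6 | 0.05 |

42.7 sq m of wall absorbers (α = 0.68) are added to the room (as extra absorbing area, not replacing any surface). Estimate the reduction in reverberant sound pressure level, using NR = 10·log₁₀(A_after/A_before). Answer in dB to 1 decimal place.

A_before = Σ Sᵢαᵢ = 71×0.01 + 66.1×0.02 + 16.2×0.11 + 71×0.12 + 14.6×0.05 = 13.064 sabins.
Added absorption = 42.7 × 0.68 = 29.036 sabins.
A_after = 13.064 + 29.036 = 42.100 sabins.
Reduction = 10 log₁₀(A_after/A_before) = 10 log₁₀(3.2226) = 5.1 dB.

5.1 dB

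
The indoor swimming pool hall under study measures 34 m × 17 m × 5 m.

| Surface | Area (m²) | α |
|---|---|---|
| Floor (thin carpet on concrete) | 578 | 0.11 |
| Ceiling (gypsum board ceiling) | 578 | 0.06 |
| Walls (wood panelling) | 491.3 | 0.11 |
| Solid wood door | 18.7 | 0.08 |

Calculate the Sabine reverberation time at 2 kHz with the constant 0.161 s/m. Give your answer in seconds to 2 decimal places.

Total absorption A = 578*0.11 + 578*0.06 + 491.3*0.11 + 18.7*0.08
  = 63.580 + 34.680 + 54.043 + 1.496 = 153.799 m² sabins.
V = 34·17·5 = 2890 m³.
Sabine: RT60 = 0.161 × 2890 / 153.799 = 3.03 s.

3.03 sec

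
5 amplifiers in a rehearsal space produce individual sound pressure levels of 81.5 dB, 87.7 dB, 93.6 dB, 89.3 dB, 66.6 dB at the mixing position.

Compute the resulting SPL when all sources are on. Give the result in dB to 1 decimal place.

Sum in the linear (power) domain: Σ 10^(Lᵢ/10) = 10^(81.5/10) + 10^(87.7/10) + 10^(93.6/10) + 10^(89.3/10) + 10^(66.6/10) = 3.877e+09.
L_total = 10·log₁₀(3.877e+09) = 95.9 dB.

95.9 dB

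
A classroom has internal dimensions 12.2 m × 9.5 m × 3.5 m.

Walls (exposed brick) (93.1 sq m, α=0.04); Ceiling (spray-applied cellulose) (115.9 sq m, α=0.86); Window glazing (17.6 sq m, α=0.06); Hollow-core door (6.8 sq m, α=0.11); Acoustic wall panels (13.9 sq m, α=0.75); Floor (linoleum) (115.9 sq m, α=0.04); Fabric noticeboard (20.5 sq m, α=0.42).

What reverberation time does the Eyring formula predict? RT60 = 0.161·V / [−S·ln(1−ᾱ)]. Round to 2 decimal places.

Total surface area S = 93.1 + 115.9 + 17.6 + 6.8 + 13.9 + 115.9 + 20.5 = 383.7 sq m.
Absorption A = 93.1×0.04 + 115.9×0.86 + 17.6×0.06 + 6.8×0.11 + 13.9×0.75 + 115.9×0.04 + 20.5×0.42 = 128.873 sabins.
Mean coefficient ᾱ = A/S = 0.3359.
−S·ln(1−ᾱ) = −383.7 × ln(1 − 0.3359) = 157.057.
V = 12.2 × 9.5 × 3.5 = 405.65 m³.
RT60 = 0.161 × 405.65 / 157.057 = 0.42 s.

0.42 sec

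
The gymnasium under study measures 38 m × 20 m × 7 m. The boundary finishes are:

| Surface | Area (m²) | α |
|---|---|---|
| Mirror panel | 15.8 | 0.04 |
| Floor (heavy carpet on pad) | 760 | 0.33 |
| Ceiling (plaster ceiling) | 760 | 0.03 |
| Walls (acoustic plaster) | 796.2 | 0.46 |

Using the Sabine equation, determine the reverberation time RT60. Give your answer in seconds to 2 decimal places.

Summing Sᵢαᵢ: 0.632 + 250.800 + 22.800 + 366.252 → A = 640.484 sabins.
V = 38·20·7 = 5320 m³.
Sabine: RT60 = 0.161 × 5320 / 640.484 = 1.34 s.

1.34 s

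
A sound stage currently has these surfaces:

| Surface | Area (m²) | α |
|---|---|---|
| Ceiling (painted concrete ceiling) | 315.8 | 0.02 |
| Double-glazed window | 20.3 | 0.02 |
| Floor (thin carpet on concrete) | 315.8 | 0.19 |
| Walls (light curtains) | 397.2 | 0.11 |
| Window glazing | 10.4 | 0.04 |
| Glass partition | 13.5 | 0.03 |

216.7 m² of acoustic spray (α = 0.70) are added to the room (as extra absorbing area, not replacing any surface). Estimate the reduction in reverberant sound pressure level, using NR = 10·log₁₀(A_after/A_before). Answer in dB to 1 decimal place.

A_before = Σ Sᵢαᵢ = 315.8×0.02 + 20.3×0.02 + 315.8×0.19 + 397.2×0.11 + 10.4×0.04 + 13.5×0.03 = 111.237 sabins.
Added absorption = 216.7 × 0.70 = 151.690 sabins.
A_after = 111.237 + 151.690 = 262.927 sabins.
NR = 10·log₁₀(262.927/111.237) = 3.7 dB.

3.7 dB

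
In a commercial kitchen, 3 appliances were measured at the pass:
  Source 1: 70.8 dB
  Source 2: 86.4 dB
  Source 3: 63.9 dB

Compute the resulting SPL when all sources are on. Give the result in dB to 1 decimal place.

86.5 dB

Converting to relative power and adding: 10^(70.8/10) + 10^(86.4/10) + 10^(63.9/10) = 4.51e+08.
L_total = 10·log₁₀(4.51e+08) = 86.5 dB.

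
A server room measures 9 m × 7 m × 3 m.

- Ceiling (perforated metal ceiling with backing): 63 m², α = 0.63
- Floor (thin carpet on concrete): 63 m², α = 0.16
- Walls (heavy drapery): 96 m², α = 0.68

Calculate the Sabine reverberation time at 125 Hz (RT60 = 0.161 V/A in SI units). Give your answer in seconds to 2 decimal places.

Equivalent absorption area: A = 63*0.63 + 63*0.16 + 96*0.68 = 115.050 m².
Room volume: 189 m³.
T = 0.161 V/A = 0.161·189/115.050 = 0.26 s.

0.26 s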